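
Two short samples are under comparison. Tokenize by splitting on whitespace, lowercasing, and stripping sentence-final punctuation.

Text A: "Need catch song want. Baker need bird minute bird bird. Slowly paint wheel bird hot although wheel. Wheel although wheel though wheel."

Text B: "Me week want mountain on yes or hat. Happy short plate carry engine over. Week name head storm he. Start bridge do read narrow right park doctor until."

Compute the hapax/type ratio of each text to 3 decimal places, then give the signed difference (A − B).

-0.271

A: hapax=9, V=13, ratio=0.692
B: hapax=26, V=27, ratio=0.963
Difference = 0.692 − 0.963 = -0.271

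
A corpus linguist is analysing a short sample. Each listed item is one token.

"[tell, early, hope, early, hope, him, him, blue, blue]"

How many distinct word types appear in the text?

5

Distinct types: {blue, early, him, hope, tell}
V = 5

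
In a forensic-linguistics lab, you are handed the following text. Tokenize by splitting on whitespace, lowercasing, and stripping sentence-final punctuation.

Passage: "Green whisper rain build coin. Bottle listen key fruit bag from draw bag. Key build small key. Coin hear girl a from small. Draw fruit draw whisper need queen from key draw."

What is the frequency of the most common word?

Frequencies: key:4, draw:4, from:3, whisper:2, build:2, coin:2, fruit:2, bag:2, small:2, green:1, rain:1, bottle:1, listen:1, hear:1, girl:1, a:1, need:1, queen:1
Most common: 'key' with frequency 4.

4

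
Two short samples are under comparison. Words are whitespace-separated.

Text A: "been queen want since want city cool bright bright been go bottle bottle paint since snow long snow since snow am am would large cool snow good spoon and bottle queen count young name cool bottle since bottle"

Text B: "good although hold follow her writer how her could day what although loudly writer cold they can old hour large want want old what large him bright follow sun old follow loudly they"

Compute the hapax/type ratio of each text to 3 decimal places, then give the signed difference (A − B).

A: hapax=12, V=21, ratio=0.571
B: hapax=11, V=21, ratio=0.524
Difference = 0.571 − 0.524 = 0.047

0.047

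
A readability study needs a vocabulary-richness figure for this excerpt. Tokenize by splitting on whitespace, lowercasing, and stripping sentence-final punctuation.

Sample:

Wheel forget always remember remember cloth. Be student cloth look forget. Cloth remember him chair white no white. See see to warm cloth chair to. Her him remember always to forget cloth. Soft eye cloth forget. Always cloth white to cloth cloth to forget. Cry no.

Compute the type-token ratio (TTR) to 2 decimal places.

N = 46 tokens, V = 19 types.
TTR = V / N = 19 / 46 = 0.41

0.41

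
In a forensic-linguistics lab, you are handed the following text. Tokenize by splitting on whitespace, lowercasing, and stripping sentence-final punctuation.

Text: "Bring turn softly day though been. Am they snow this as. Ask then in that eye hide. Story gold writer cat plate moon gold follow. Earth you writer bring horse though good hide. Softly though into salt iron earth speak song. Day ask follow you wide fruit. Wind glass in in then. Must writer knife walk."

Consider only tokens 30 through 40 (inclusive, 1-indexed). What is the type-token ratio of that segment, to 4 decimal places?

0.9091

Segment tokens 30–40: horse, though, good, hide, softly, though, into, salt, iron, earth, speak
Segment N = 11, segment V = 10.
TTR = 10 / 11 = 0.9091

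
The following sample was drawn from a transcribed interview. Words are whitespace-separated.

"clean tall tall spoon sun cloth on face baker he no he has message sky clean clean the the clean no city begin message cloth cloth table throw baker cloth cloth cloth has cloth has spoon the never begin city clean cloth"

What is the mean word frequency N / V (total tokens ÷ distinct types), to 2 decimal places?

2.21

N = 42 tokens, V = 19 types.
Mean frequency = N / V = 42 / 19 = 2.21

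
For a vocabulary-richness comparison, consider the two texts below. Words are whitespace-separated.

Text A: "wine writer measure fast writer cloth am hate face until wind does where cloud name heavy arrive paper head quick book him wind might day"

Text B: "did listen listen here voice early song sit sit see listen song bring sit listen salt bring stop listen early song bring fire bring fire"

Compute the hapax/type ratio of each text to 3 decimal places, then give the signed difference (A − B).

0.413

A: hapax=21, V=23, ratio=0.913
B: hapax=6, V=12, ratio=0.500
Difference = 0.913 − 0.500 = 0.413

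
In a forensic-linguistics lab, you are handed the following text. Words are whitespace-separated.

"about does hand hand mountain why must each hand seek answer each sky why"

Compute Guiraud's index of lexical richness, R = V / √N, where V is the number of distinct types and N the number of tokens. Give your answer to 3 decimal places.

N = 14, V = 10.
√N = 3.741657
R = 10 / 3.741657 = 2.673

2.673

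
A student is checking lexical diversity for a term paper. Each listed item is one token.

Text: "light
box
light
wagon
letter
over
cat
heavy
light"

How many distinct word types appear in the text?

7

Distinct types: {box, cat, heavy, letter, light, over, wagon}
V = 7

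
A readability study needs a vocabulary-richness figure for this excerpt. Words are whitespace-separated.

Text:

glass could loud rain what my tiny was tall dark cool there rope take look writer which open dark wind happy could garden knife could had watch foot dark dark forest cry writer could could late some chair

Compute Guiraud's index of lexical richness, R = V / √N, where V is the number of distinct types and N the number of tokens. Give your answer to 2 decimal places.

N = 38, V = 30.
√N = 6.164414
R = 30 / 6.164414 = 4.87

4.87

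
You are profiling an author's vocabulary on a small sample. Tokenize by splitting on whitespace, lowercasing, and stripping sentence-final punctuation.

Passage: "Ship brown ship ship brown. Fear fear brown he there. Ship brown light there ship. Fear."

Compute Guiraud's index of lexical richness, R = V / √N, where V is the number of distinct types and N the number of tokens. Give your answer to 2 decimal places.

1.50

N = 16, V = 6.
√N = 4.000000
R = 6 / 4.000000 = 1.50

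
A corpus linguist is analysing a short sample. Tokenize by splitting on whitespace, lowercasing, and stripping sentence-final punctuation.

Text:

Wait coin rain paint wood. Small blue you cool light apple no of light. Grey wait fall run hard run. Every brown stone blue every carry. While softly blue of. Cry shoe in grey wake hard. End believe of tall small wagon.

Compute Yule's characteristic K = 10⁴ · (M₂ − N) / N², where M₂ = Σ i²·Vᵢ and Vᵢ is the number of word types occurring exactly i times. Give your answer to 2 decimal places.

Frequencies: blue:3, of:3, wait:2, small:2, light:2, grey:2, run:2, hard:2, every:2, coin:1, rain:1, paint:1, wood:1, you:1, cool:1, apple:1, no:1, fall:1, brown:1, stone:1, … (11 more, each freq 1)
N = 42. Frequency spectrum: V_1=22, V_2=7, V_3=2
M₂ = 1²·22 + 2²·7 + 3²·2 = 68
K = 10000 × (68 − 42) / 42² = 147.39

147.39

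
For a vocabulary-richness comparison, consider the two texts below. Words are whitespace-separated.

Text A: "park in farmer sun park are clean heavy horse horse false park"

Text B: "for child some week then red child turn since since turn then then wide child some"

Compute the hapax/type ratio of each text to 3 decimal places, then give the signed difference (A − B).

A: hapax=7, V=9, ratio=0.778
B: hapax=4, V=9, ratio=0.444
Difference = 0.778 − 0.444 = 0.334

0.334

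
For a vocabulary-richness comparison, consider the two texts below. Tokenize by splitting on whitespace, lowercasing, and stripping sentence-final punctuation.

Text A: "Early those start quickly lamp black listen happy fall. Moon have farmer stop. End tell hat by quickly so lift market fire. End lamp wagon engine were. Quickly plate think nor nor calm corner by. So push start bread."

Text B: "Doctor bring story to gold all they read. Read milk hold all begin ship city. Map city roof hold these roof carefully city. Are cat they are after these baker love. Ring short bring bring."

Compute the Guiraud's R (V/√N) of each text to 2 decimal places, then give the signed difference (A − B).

A: V=31, N=39, R=4.96
B: V=24, N=35, R=4.06
Difference = 4.96 − 4.06 = 0.90

0.90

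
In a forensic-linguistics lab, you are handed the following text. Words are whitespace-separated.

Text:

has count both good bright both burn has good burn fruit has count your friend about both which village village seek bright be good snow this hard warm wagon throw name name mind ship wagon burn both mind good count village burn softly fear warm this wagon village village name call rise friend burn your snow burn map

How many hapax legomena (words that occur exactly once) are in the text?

Frequencies: burn:6, village:5, both:4, good:4, has:3, count:3, wagon:3, name:3, bright:2, your:2, friend:2, snow:2, this:2, warm:2, mind:2, fruit:1, about:1, which:1, seek:1, be:1, … (8 more, each freq 1)
Hapax (freq=1): about, be, call, fear, fruit, hard, map, rise, seek, ship, softly, throw, which

13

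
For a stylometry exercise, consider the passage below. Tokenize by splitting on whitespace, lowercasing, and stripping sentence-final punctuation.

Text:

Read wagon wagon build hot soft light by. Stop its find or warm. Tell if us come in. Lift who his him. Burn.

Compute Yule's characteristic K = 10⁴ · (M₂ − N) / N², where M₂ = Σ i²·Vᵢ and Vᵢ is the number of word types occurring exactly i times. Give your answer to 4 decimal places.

Frequencies: wagon:2, read:1, build:1, hot:1, soft:1, light:1, by:1, stop:1, its:1, find:1, or:1, warm:1, tell:1, if:1, us:1, come:1, in:1, lift:1, who:1, his:1, … (2 more, each freq 1)
N = 23. Frequency spectrum: V_1=21, V_2=1
M₂ = 1²·21 + 2²·1 = 25
K = 10000 × (25 − 23) / 23² = 37.8072

37.8072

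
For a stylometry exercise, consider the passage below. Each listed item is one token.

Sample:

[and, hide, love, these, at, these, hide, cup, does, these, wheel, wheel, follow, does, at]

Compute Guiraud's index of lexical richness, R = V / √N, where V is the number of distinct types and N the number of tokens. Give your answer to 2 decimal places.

N = 15, V = 9.
√N = 3.872983
R = 9 / 3.872983 = 2.32

2.32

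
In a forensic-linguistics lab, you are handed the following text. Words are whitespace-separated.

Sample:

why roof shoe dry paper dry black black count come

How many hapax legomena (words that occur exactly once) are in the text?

Frequencies: dry:2, black:2, why:1, roof:1, shoe:1, paper:1, count:1, come:1
Hapax (freq=1): come, count, paper, roof, shoe, why

6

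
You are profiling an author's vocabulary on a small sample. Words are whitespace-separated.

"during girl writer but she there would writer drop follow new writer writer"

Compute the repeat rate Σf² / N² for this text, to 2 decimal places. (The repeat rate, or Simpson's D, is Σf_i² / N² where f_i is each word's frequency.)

Frequencies: writer:4, during:1, girl:1, but:1, she:1, there:1, would:1, drop:1, follow:1, new:1
Σf² = 25; N² = 169
Repeat rate = 25 / 169 = 0.15

0.15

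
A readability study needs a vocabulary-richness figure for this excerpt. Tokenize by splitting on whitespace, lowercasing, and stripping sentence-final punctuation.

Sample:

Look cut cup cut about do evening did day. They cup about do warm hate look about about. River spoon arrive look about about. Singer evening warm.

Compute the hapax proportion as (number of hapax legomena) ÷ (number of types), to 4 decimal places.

0.5333

Frequencies: about:6, look:3, cut:2, cup:2, do:2, evening:2, warm:2, did:1, day:1, they:1, hate:1, river:1, spoon:1, arrive:1, singer:1
Hapax count = 8; type count = 15.
Ratio = 8 / 15 = 0.5333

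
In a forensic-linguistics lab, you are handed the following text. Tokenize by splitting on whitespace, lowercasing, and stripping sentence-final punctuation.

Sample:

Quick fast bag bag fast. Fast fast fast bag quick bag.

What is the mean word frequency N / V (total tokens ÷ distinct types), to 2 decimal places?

N = 11 tokens, V = 3 types.
Mean frequency = N / V = 11 / 3 = 3.67

3.67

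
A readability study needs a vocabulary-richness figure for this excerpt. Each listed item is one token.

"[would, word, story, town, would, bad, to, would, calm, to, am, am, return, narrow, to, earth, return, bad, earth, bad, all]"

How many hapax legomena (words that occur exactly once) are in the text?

6

Frequencies: would:3, bad:3, to:3, am:2, return:2, earth:2, word:1, story:1, town:1, calm:1, narrow:1, all:1
Hapax (freq=1): all, calm, narrow, story, town, word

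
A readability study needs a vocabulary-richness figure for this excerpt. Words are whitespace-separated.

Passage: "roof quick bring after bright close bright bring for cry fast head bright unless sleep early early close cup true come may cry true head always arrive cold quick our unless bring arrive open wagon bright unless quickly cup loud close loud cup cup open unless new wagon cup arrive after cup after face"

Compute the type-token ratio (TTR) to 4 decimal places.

N = 54 tokens, V = 27 types.
TTR = V / N = 27 / 54 = 0.5000

0.5000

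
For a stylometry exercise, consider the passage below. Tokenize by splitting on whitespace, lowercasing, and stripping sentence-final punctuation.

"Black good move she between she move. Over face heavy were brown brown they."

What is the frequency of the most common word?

Frequencies: move:2, she:2, brown:2, black:1, good:1, between:1, over:1, face:1, heavy:1, were:1, they:1
Most common: 'move' with frequency 2.

2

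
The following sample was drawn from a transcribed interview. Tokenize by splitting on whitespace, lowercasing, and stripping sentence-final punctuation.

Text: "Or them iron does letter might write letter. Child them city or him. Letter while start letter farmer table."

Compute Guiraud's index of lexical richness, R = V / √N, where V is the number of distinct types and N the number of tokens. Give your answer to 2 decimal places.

N = 19, V = 14.
√N = 4.358899
R = 14 / 4.358899 = 3.21

3.21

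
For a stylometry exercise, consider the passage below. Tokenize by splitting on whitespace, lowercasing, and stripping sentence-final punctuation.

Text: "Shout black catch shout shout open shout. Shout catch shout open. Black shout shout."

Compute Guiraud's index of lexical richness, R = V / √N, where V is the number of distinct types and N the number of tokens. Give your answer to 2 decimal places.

1.07

N = 14, V = 4.
√N = 3.741657
R = 4 / 3.741657 = 1.07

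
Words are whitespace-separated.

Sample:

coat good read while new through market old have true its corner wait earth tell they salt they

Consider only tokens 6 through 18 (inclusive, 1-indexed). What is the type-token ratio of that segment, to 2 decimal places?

0.92

Segment tokens 6–18: through, market, old, have, true, its, corner, wait, earth, tell, they, salt, they
Segment N = 13, segment V = 12.
TTR = 12 / 13 = 0.92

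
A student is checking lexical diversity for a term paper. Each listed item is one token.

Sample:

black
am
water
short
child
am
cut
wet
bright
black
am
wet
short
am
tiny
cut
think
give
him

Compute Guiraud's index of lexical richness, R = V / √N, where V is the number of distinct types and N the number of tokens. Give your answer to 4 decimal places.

2.7530

N = 19, V = 12.
√N = 4.358899
R = 12 / 4.358899 = 2.7530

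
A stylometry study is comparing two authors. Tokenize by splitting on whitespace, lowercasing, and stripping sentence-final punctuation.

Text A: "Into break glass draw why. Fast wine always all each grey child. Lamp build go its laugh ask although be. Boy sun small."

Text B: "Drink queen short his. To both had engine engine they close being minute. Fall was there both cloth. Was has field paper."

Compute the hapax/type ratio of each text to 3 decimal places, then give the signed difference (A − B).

A: hapax=23, V=23, ratio=1.000
B: hapax=16, V=19, ratio=0.842
Difference = 1.000 − 0.842 = 0.158

0.158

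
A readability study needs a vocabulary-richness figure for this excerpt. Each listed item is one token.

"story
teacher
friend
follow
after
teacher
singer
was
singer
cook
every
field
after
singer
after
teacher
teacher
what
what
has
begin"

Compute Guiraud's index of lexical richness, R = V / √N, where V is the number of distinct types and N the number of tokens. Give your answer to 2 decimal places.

2.84

N = 21, V = 13.
√N = 4.582576
R = 13 / 4.582576 = 2.84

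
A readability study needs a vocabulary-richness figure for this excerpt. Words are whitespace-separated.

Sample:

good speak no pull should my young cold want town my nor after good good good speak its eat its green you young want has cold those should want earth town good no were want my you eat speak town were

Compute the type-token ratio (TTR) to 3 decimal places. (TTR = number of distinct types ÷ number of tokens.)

0.488

N = 41 tokens, V = 20 types.
TTR = V / N = 20 / 41 = 0.488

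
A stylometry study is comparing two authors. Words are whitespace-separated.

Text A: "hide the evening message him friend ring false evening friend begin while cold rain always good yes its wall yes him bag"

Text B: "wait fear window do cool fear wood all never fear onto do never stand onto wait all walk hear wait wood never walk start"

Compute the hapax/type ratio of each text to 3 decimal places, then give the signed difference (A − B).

0.393

A: hapax=14, V=18, ratio=0.778
B: hapax=5, V=13, ratio=0.385
Difference = 0.778 − 0.385 = 0.393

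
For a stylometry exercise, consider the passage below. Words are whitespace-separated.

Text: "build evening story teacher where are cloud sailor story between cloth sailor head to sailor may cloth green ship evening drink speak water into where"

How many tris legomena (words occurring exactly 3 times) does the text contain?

1

Frequencies: sailor:3, evening:2, story:2, where:2, cloth:2, build:1, teacher:1, are:1, cloud:1, between:1, head:1, to:1, may:1, green:1, ship:1, drink:1, speak:1, water:1, into:1
Words with frequency 3: sailor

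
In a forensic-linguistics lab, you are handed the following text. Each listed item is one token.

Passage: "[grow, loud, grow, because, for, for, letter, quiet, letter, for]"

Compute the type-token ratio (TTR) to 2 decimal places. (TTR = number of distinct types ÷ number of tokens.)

N = 10 tokens, V = 6 types.
TTR = V / N = 6 / 10 = 0.60

0.60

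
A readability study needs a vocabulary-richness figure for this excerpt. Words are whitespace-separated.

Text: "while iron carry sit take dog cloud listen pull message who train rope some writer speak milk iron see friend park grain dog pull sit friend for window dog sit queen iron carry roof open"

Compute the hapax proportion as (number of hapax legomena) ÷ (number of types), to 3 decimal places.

Frequencies: iron:3, sit:3, dog:3, carry:2, pull:2, friend:2, while:1, take:1, cloud:1, listen:1, message:1, who:1, train:1, rope:1, some:1, writer:1, speak:1, milk:1, see:1, park:1, … (6 more, each freq 1)
Hapax count = 20; type count = 26.
Ratio = 20 / 26 = 0.769

0.769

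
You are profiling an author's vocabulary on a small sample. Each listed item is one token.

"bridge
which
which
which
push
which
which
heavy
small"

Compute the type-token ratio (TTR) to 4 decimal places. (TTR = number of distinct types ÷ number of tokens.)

N = 9 tokens, V = 5 types.
TTR = V / N = 5 / 9 = 0.5556

0.5556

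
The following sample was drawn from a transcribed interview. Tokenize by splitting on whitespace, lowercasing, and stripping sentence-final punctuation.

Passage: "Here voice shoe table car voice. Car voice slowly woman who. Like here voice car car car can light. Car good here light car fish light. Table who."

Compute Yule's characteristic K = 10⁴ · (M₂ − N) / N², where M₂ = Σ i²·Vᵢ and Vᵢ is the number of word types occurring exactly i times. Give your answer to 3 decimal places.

Frequencies: car:7, voice:4, here:3, light:3, table:2, who:2, shoe:1, slowly:1, woman:1, like:1, can:1, good:1, fish:1
N = 28. Frequency spectrum: V_1=7, V_2=2, V_3=2, V_4=1, V_7=1
M₂ = 1²·7 + 2²·2 + 3²·2 + 4²·1 + 7²·1 = 98
K = 10000 × (98 − 28) / 28² = 892.857

892.857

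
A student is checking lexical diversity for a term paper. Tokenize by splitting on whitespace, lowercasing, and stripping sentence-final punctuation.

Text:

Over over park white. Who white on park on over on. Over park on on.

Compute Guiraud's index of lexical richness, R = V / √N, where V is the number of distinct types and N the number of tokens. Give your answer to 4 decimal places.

N = 15, V = 5.
√N = 3.872983
R = 5 / 3.872983 = 1.2910

1.2910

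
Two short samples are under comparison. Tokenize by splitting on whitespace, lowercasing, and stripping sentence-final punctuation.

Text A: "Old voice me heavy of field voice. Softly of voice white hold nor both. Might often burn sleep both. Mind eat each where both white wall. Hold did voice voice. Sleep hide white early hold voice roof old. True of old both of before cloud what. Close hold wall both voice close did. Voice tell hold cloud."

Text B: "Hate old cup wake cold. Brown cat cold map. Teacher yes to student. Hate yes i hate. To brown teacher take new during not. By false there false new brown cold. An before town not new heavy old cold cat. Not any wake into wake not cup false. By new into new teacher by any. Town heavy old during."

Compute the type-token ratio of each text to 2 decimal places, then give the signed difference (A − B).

TTR(A) = 30/57 = 0.53
TTR(B) = 26/59 = 0.44
Difference = 0.53 − 0.44 = 0.09

0.09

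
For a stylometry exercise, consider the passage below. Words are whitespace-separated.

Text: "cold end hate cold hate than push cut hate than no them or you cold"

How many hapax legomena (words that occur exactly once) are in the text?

7

Frequencies: cold:3, hate:3, than:2, end:1, push:1, cut:1, no:1, them:1, or:1, you:1
Hapax (freq=1): cut, end, no, or, push, them, you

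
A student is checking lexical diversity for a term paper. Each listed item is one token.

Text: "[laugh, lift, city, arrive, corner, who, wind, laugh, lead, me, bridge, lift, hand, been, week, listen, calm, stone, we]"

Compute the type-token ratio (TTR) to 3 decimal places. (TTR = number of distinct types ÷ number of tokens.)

N = 19 tokens, V = 17 types.
TTR = V / N = 17 / 19 = 0.895

0.895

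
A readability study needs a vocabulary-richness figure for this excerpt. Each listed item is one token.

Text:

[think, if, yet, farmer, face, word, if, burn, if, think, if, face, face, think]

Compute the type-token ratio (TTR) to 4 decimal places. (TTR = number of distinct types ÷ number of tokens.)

N = 14 tokens, V = 7 types.
TTR = V / N = 7 / 14 = 0.5000

0.5000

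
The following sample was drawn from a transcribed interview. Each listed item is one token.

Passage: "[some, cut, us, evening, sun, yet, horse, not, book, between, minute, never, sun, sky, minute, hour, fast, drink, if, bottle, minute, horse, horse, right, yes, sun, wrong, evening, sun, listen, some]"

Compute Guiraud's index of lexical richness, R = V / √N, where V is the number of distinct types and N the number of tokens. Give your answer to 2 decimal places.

N = 31, V = 22.
√N = 5.567764
R = 22 / 5.567764 = 3.95

3.95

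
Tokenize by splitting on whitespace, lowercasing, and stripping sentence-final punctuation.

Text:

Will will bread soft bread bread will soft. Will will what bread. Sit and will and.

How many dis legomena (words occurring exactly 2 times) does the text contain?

Frequencies: will:6, bread:4, soft:2, and:2, what:1, sit:1
Words with frequency 2: and, soft

2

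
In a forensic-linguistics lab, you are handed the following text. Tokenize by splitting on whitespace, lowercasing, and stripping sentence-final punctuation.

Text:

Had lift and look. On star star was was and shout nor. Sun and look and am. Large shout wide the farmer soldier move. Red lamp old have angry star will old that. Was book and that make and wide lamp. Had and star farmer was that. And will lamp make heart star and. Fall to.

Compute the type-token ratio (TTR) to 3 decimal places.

0.518

N = 56 tokens, V = 29 types.
TTR = V / N = 29 / 56 = 0.518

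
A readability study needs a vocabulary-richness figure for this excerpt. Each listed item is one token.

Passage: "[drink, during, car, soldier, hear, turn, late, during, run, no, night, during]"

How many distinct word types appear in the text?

Distinct types: {car, drink, during, hear, late, night, no, run, soldier, turn}
V = 10

10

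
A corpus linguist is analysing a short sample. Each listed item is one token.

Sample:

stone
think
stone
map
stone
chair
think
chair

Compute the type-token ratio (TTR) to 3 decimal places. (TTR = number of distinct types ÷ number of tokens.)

0.500

N = 8 tokens, V = 4 types.
TTR = V / N = 4 / 8 = 0.500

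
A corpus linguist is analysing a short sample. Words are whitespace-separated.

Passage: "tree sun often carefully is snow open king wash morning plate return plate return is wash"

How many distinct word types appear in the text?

Distinct types: {carefully, is, king, morning, often, open, plate, return, snow, sun, tree, wash}
V = 12

12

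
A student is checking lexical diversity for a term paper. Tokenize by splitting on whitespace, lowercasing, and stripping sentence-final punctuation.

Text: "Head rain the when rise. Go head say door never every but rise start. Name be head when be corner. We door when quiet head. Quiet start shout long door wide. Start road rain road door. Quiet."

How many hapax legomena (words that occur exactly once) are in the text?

Frequencies: head:4, door:4, when:3, start:3, quiet:3, rain:2, rise:2, be:2, road:2, the:1, go:1, say:1, never:1, every:1, but:1, name:1, corner:1, we:1, shout:1, long:1, … (1 more, each freq 1)
Hapax (freq=1): but, corner, every, go, long, name, never, say, shout, the, we, wide

12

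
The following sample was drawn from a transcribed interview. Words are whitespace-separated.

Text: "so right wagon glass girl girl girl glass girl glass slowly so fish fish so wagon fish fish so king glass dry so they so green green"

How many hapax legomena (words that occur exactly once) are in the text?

Frequencies: so:6, glass:4, girl:4, fish:4, wagon:2, green:2, right:1, slowly:1, king:1, dry:1, they:1
Hapax (freq=1): dry, king, right, slowly, they

5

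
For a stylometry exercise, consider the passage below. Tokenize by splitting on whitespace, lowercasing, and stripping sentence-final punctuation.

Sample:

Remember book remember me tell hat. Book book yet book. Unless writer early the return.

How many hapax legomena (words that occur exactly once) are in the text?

9

Frequencies: book:4, remember:2, me:1, tell:1, hat:1, yet:1, unless:1, writer:1, early:1, the:1, return:1
Hapax (freq=1): early, hat, me, return, tell, the, unless, writer, yet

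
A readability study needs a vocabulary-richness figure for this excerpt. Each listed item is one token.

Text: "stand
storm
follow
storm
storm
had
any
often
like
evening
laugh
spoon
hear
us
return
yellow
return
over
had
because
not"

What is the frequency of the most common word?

3

Frequencies: storm:3, had:2, return:2, stand:1, follow:1, any:1, often:1, like:1, evening:1, laugh:1, spoon:1, hear:1, us:1, yellow:1, over:1, because:1, not:1
Most common: 'storm' with frequency 3.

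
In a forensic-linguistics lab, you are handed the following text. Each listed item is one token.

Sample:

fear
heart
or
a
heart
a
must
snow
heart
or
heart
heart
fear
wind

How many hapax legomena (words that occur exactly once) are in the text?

3

Frequencies: heart:5, fear:2, or:2, a:2, must:1, snow:1, wind:1
Hapax (freq=1): must, snow, wind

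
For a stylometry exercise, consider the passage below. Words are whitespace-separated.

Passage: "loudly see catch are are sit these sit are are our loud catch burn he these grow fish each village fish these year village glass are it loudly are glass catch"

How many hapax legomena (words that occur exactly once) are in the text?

9

Frequencies: are:6, catch:3, these:3, loudly:2, sit:2, fish:2, village:2, glass:2, see:1, our:1, loud:1, burn:1, he:1, grow:1, each:1, year:1, it:1
Hapax (freq=1): burn, each, grow, he, it, loud, our, see, year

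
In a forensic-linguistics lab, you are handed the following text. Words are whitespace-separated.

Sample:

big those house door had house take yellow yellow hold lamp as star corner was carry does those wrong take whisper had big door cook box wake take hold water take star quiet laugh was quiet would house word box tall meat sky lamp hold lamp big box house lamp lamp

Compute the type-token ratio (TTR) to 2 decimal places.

0.55

N = 51 tokens, V = 28 types.
TTR = V / N = 28 / 51 = 0.55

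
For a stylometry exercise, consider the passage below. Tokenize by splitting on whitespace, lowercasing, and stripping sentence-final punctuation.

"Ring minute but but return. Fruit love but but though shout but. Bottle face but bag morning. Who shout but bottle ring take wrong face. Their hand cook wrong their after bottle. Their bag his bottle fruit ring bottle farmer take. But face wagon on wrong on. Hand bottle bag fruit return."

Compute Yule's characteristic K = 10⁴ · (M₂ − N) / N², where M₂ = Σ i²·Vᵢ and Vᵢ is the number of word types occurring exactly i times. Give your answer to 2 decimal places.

488.17

Frequencies: but:8, bottle:6, ring:3, fruit:3, face:3, bag:3, wrong:3, their:3, return:2, shout:2, take:2, hand:2, on:2, minute:1, love:1, though:1, morning:1, who:1, cook:1, after:1, … (3 more, each freq 1)
N = 52. Frequency spectrum: V_1=10, V_2=5, V_3=6, V_6=1, V_8=1
M₂ = 1²·10 + 2²·5 + 3²·6 + 6²·1 + 8²·1 = 184
K = 10000 × (184 − 52) / 52² = 488.17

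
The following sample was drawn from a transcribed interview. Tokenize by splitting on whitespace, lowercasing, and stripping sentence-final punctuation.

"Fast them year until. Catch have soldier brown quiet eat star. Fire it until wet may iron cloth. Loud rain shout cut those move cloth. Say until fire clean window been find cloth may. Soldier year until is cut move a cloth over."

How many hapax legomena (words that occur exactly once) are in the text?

23

Frequencies: until:4, cloth:4, year:2, soldier:2, fire:2, may:2, cut:2, move:2, fast:1, them:1, catch:1, have:1, brown:1, quiet:1, eat:1, star:1, it:1, wet:1, iron:1, loud:1, … (11 more, each freq 1)
Hapax (freq=1): a, been, brown, catch, clean, eat, fast, find, have, iron, is, it, loud, over, quiet, rain, say, shout, star, them, those, wet, window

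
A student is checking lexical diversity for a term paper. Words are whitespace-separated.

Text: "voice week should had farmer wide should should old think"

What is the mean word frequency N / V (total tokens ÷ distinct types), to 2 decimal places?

1.25

N = 10 tokens, V = 8 types.
Mean frequency = N / V = 10 / 8 = 1.25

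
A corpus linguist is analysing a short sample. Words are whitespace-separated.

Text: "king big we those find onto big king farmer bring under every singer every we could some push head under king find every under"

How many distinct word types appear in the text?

15

Distinct types: {big, bring, could, every, farmer, find, head, king, onto, push, singer, some, those, under, we}
V = 15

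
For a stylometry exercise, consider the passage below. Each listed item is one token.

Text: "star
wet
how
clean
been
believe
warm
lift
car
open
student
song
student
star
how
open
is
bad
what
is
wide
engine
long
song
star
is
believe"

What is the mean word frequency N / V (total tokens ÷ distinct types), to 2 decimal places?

N = 27 tokens, V = 18 types.
Mean frequency = N / V = 27 / 18 = 1.50

1.50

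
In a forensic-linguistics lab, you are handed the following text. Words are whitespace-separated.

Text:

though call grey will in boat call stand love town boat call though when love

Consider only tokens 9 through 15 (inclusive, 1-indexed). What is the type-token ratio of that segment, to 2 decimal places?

Segment tokens 9–15: love, town, boat, call, though, when, love
Segment N = 7, segment V = 6.
TTR = 6 / 7 = 0.86

0.86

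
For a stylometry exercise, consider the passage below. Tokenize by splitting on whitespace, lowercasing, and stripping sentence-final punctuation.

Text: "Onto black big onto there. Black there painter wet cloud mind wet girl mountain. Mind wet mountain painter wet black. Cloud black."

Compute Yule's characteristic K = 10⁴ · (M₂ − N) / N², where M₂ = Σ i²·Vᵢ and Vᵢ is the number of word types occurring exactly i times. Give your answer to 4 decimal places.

743.8017

Frequencies: black:4, wet:4, onto:2, there:2, painter:2, cloud:2, mind:2, mountain:2, big:1, girl:1
N = 22. Frequency spectrum: V_1=2, V_2=6, V_4=2
M₂ = 1²·2 + 2²·6 + 4²·2 = 58
K = 10000 × (58 − 22) / 22² = 743.8017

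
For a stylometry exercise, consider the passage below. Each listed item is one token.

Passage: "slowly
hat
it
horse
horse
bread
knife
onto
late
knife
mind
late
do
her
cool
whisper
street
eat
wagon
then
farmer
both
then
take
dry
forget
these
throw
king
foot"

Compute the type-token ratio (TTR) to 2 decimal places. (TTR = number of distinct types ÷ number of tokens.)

0.87

N = 30 tokens, V = 26 types.
TTR = V / N = 26 / 30 = 0.87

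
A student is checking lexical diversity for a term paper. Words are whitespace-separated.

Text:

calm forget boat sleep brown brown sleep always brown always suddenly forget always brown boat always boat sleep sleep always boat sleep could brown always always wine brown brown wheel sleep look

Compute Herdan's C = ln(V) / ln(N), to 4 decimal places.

N = 32, V = 11.
ln(V) = 2.397895, ln(N) = 3.465736
C = 2.397895 / 3.465736 = 0.6919

0.6919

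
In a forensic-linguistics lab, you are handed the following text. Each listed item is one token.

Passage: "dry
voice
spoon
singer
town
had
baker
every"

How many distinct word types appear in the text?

8

Distinct types: {baker, dry, every, had, singer, spoon, town, voice}
V = 8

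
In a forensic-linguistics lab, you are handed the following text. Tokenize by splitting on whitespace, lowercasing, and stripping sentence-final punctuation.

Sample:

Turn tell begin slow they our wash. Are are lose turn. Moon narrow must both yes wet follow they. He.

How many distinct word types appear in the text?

Distinct types: {are, begin, both, follow, he, lose, moon, must, narrow, our, slow, tell, they, turn, wash, wet, yes}
V = 17

17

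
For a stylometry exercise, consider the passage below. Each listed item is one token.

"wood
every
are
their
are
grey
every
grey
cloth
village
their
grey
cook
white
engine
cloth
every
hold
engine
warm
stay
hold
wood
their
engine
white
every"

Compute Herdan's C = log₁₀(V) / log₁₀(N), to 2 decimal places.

0.78

N = 27, V = 13.
log₁₀(V) = 1.113943, log₁₀(N) = 1.431364
C = 1.113943 / 1.431364 = 0.78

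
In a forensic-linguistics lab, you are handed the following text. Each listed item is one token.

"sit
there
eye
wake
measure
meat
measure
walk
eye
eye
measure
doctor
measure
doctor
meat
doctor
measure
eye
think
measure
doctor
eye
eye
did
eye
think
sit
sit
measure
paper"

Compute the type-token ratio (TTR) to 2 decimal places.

0.37

N = 30 tokens, V = 11 types.
TTR = V / N = 11 / 30 = 0.37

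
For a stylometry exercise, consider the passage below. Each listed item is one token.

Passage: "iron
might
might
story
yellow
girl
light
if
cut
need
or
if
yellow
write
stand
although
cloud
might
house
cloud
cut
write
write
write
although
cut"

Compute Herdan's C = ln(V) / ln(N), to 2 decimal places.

N = 26, V = 15.
ln(V) = 2.708050, ln(N) = 3.258097
C = 2.708050 / 3.258097 = 0.83

0.83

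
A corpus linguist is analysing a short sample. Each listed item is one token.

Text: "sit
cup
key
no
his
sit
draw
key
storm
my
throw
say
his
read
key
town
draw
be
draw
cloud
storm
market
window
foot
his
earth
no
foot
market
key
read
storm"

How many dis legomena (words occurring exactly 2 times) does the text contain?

5

Frequencies: key:4, his:3, draw:3, storm:3, sit:2, no:2, read:2, market:2, foot:2, cup:1, my:1, throw:1, say:1, town:1, be:1, cloud:1, window:1, earth:1
Words with frequency 2: foot, market, no, read, sit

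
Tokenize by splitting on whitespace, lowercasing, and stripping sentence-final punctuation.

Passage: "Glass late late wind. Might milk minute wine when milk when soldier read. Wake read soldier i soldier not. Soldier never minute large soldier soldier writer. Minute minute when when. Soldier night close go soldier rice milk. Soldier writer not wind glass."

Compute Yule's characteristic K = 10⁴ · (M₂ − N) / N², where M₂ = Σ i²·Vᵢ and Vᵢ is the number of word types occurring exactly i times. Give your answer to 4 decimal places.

646.2585

Frequencies: soldier:9, minute:4, when:4, milk:3, glass:2, late:2, wind:2, read:2, not:2, writer:2, might:1, wine:1, wake:1, i:1, never:1, large:1, night:1, close:1, go:1, rice:1
N = 42. Frequency spectrum: V_1=10, V_2=6, V_3=1, V_4=2, V_9=1
M₂ = 1²·10 + 2²·6 + 3²·1 + 4²·2 + 9²·1 = 156
K = 10000 × (156 − 42) / 42² = 646.2585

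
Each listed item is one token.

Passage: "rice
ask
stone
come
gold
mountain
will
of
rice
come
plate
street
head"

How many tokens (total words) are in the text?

Tokens: rice, ask, stone, come, gold, mountain, will, of, rice, come, plate, street, head
N = 13

13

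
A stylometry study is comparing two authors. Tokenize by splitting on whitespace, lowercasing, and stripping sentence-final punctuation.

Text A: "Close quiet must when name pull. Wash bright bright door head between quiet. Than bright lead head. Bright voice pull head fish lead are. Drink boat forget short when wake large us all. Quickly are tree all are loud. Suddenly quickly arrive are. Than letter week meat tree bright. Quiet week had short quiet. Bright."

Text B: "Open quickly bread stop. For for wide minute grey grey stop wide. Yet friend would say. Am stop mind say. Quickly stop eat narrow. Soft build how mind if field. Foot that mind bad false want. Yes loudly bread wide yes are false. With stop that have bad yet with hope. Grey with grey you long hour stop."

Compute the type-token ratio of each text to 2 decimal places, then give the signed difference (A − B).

TTR(A) = 33/55 = 0.60
TTR(B) = 35/58 = 0.60
Difference = 0.60 − 0.60 = 0.00

0.00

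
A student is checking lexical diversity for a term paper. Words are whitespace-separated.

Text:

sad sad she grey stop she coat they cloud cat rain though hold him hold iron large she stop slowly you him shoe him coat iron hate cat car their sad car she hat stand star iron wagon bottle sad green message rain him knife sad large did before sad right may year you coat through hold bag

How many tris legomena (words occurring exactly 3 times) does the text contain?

3

Frequencies: sad:6, she:4, him:4, coat:3, hold:3, iron:3, stop:2, cat:2, rain:2, large:2, you:2, car:2, grey:1, they:1, cloud:1, though:1, slowly:1, shoe:1, hate:1, their:1, … (15 more, each freq 1)
Words with frequency 3: coat, hold, iron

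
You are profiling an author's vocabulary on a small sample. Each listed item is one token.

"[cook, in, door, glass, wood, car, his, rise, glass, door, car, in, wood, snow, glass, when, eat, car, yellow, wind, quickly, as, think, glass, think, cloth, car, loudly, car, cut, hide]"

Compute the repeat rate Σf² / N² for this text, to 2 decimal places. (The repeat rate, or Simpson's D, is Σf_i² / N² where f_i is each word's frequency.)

0.07

Frequencies: car:5, glass:4, in:2, door:2, wood:2, think:2, cook:1, his:1, rise:1, snow:1, when:1, eat:1, yellow:1, wind:1, quickly:1, as:1, cloth:1, loudly:1, cut:1, hide:1
Σf² = 71; N² = 961
Repeat rate = 71 / 961 = 0.07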